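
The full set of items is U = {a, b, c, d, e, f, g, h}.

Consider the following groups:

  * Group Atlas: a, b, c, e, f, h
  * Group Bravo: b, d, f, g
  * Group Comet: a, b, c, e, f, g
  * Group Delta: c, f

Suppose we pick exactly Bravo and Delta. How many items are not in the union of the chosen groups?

3

Union of Bravo, Delta = {b, c, d, f, g}.
Not covered: a, e, h — 3 items.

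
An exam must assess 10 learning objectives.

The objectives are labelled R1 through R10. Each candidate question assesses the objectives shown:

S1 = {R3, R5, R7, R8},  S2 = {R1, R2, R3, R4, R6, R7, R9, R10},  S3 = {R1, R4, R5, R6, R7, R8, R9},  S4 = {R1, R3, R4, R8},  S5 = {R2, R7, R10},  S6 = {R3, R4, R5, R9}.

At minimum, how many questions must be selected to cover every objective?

2

S1 and S2 together: S1 ∪ S2 = {R1, R2, R3, R4, R5, R6, R7, R8, R9, R10} — every objective is covered.
No single question has all 10 objectives (the largest, S2, has 8), so 2 is optimal.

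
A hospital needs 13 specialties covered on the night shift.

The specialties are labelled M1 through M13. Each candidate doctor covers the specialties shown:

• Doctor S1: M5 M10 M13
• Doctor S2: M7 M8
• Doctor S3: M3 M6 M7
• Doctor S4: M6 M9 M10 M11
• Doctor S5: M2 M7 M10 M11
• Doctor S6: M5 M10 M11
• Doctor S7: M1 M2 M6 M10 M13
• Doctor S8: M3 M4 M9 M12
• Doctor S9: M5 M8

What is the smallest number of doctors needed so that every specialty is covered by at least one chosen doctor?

4

Take {S2, S6, S7, S8}. Their union is {M1, M2, M3, M4, M5, M6, M7, M8, M9, M10, M11, M12, M13}, which is all 13 specialties.
No 3 of the 9 doctors cover everything (all 84 combinations miss at least one specialty), so 4 is optimal.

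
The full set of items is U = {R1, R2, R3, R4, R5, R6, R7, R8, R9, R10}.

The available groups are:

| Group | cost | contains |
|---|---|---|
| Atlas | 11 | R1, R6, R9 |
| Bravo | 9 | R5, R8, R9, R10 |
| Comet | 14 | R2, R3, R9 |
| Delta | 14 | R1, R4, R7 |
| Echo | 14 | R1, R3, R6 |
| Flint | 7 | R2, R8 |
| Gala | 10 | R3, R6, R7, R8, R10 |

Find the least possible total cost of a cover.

Bravo, Delta, Flint, Gala together cover every item (Bravo ∪ Delta ∪ Flint ∪ Gala = {R1, R2, R3, R4, R5, R6, R7, R8, R9, R10}); total cost 9 + 14 + 7 + 10 = 40.
No covering selection has total cost below 40.

40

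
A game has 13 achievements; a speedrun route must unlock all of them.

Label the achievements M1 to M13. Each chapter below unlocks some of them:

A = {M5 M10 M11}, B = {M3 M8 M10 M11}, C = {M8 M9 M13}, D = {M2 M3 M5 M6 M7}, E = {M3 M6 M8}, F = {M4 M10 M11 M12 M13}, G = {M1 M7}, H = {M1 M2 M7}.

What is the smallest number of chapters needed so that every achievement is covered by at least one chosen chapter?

4

Take {C, D, F, H}. Their union is {M1, M2, M3, M4, M5, M6, M7, M8, M9, M10, M11, M12, M13}, which is all 13 achievements.
No 3 of the 8 chapters cover everything (all 56 combinations miss at least one achievement), so 4 is optimal.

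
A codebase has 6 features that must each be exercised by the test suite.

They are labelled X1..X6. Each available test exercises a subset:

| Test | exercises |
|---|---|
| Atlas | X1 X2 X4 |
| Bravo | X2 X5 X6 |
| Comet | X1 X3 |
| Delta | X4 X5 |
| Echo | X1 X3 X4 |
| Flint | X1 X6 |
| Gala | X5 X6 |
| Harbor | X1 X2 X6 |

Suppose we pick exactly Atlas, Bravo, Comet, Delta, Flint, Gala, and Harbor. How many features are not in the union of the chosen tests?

0

Union of Atlas, Bravo, Comet, Delta, Flint, Gala, Harbor = {X1, X2, X3, X4, X5, X6} — that's every feature, so 0 are uncovered.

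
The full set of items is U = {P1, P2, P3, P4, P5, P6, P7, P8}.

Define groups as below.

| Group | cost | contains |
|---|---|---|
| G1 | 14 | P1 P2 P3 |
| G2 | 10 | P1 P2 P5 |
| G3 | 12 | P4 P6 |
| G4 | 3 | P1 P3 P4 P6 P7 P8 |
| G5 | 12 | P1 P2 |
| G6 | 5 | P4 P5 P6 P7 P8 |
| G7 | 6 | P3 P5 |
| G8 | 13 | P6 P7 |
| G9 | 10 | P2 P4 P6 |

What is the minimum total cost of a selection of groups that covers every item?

13

G2, G4 together cover every item (G2 ∪ G4 = {P1, P2, P3, P4, P5, P6, P7, P8}); total cost 10 + 3 = 13.
No covering selection has total cost below 13.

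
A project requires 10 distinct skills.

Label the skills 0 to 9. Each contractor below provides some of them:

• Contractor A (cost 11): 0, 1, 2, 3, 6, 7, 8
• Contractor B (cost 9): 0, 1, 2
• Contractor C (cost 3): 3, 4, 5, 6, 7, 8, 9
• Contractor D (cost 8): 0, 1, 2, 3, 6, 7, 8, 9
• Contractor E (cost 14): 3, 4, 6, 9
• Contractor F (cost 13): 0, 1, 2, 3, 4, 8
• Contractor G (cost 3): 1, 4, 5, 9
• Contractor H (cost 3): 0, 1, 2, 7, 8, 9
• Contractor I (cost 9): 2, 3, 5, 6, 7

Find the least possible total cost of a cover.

C, H together cover every skill (C ∪ H = {0, 1, 2, 3, 4, 5, 6, 7, 8, 9}); total cost 3 + 3 = 6.
No covering selection has total cost below 6.

6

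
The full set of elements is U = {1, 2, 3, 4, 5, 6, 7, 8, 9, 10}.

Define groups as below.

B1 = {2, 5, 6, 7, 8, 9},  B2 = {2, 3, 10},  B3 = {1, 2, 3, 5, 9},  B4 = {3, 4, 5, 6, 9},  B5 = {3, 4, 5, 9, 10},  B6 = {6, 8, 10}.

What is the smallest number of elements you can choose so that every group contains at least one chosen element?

2

The 2 elements {9, 10} hit every group.
The groups B3, B6 are pairwise disjoint, so any hitting set needs a separate element for each — at least 2. Hence 2 is optimal.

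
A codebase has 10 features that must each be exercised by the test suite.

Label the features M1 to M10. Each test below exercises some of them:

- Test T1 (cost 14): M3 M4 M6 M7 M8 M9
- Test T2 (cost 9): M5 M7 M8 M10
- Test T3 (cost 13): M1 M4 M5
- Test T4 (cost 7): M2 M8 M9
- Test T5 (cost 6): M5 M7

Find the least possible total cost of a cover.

T1, T2, T3, T4 together cover every feature (T1 ∪ T2 ∪ T3 ∪ T4 = {M1, M2, M3, M4, M5, M6, M7, M8, M9, M10}); total cost 14 + 9 + 13 + 7 = 43.
No covering selection has total cost below 43.

43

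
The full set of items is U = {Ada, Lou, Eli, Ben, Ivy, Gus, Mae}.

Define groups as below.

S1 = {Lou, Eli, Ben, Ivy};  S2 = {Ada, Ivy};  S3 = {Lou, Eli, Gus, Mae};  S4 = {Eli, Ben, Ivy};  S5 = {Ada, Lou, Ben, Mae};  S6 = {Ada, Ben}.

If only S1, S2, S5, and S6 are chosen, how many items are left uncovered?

Union of S1, S2, S5, S6 = {Ada, Lou, Eli, Ben, Ivy, Mae}.
Not covered: Gus — 1 item.

1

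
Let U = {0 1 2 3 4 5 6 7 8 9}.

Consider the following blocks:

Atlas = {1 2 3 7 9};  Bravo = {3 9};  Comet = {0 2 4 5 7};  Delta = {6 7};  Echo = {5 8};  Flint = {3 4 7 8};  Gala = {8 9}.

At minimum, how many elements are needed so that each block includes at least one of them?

3

H = {5, 7, 9} meets every block (each contains at least one member of H), and |H| = 3.
The blocks Bravo, Delta, Echo are pairwise disjoint, so any hitting set needs a separate element for each — at least 3. Hence 3 is optimal.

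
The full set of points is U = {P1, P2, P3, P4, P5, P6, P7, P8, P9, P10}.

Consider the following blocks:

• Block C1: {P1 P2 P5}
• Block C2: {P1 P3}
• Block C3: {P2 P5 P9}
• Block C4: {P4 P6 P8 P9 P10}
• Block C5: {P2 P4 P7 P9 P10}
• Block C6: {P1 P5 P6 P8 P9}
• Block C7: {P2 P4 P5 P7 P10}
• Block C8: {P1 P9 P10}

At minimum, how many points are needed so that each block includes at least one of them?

3

Take H = {P3, P5, P10}. Each listed block contains at least one of these, so H is a hitting set of size 3.
No choice of 2 points meets every block, so 3 is the minimum.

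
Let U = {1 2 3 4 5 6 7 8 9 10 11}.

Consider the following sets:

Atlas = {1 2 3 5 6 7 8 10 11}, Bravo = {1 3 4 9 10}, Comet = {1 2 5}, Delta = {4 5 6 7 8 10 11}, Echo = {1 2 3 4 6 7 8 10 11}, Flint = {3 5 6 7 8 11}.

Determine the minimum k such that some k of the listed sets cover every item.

Take {Atlas, Bravo}. Their union is {1, 2, 3, 4, 5, 6, 7, 8, 9, 10, 11}, which is all 11 items.
No single set has all 11 items (the largest, Atlas, has 9), so 2 is optimal.

2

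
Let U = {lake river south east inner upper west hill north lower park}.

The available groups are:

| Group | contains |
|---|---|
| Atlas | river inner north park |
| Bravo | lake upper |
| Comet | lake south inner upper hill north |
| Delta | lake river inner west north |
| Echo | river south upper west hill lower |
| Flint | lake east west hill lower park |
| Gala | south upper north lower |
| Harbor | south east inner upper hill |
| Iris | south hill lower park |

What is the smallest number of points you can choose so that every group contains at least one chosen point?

3

Take H = {lake, river, south}. Each listed group contains at least one of these, so H is a hitting set of size 3.
No choice of 2 points meets every group, so 3 is the minimum.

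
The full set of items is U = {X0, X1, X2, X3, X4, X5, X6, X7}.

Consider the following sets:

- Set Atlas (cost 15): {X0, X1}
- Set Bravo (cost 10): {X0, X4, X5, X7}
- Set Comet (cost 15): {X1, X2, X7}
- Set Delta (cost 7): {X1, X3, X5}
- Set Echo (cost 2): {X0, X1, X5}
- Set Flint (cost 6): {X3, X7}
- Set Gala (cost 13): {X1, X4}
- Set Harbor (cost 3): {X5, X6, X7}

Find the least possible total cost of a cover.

Bravo, Comet, Flint, Harbor together cover every item (Bravo ∪ Comet ∪ Flint ∪ Harbor = {X0, X1, X2, X3, X4, X5, X6, X7}); total cost 10 + 15 + 6 + 3 = 34.
The greedy pick Echo, Harbor, Flint, Bravo, Comet costs 36; no covering selection beats 34.

34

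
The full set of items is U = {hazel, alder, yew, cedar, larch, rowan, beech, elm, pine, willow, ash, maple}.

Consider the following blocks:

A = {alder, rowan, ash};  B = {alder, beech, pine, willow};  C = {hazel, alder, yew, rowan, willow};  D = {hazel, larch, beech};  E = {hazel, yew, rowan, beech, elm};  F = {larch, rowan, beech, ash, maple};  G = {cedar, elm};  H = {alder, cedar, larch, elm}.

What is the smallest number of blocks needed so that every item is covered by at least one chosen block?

4

Take {B, E, F, G}. Their union is {hazel, alder, yew, cedar, larch, rowan, beech, elm, pine, willow, ash, maple}, which is all 12 items.
No 3 of the 8 blocks cover everything (all 56 combinations miss at least one item), so 4 is optimal.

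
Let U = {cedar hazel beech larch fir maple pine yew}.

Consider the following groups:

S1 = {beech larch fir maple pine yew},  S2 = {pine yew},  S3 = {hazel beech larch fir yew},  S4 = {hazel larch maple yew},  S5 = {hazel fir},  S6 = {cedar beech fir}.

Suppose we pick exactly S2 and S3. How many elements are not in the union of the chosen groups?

2

Union of S2, S3 = {hazel, beech, larch, fir, pine, yew}.
Not covered: cedar, maple — 2 elements.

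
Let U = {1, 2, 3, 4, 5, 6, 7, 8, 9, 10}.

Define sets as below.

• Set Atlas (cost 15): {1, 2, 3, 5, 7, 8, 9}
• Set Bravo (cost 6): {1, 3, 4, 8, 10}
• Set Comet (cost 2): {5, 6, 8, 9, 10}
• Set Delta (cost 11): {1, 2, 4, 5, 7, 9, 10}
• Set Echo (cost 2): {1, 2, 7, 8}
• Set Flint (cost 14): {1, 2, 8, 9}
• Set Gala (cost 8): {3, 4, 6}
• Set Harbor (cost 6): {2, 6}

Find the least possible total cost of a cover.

10

Bravo, Comet, Echo together cover every element (Bravo ∪ Comet ∪ Echo = {1, 2, 3, 4, 5, 6, 7, 8, 9, 10}); total cost 6 + 2 + 2 = 10.
No covering selection has total cost below 10.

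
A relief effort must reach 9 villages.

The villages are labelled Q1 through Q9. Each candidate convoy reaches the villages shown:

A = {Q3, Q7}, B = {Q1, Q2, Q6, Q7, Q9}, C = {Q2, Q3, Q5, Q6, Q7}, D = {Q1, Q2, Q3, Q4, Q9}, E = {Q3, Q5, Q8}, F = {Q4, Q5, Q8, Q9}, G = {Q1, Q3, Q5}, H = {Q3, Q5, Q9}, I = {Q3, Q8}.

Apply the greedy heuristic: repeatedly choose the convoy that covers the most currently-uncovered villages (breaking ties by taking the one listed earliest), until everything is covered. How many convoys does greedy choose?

Greedy: pick B (covers 5 new) → pick E (covers 3 new) → pick D (covers 1 new). Total picks: 3.

3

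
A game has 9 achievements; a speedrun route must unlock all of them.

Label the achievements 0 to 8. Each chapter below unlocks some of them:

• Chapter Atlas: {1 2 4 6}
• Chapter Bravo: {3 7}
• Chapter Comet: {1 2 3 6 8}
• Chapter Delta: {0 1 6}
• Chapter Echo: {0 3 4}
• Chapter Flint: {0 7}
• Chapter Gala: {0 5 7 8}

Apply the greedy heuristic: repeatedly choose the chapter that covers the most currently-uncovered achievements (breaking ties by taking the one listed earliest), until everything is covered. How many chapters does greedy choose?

Greedy: pick Comet (covers 5 new) → pick Gala (covers 3 new) → pick Atlas (covers 1 new). Total picks: 3.

3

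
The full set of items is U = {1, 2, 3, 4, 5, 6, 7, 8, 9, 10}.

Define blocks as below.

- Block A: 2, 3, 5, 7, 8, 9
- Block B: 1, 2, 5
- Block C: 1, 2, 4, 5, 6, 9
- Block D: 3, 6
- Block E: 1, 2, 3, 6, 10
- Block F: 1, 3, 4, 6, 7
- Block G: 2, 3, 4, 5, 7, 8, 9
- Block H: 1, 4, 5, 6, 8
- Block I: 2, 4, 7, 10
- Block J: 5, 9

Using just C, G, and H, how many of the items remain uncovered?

1

Union of C, G, H = {1, 2, 3, 4, 5, 6, 7, 8, 9}.
Not covered: 10 — 1 item.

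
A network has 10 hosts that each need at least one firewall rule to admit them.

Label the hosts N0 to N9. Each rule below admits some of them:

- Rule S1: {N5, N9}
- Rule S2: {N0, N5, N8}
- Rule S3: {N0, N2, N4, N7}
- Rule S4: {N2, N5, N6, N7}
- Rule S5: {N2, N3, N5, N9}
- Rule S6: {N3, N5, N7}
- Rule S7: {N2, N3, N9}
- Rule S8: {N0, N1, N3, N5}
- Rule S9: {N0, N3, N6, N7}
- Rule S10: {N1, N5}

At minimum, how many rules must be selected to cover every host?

5

Take {S1, S2, S3, S4, S8}. Their union is {N0, N1, N2, N3, N4, N5, N6, N7, N8, N9}, which is all 10 hosts.
No 4 of the 10 rules cover everything (all 210 combinations miss at least one host), so 5 is optimal.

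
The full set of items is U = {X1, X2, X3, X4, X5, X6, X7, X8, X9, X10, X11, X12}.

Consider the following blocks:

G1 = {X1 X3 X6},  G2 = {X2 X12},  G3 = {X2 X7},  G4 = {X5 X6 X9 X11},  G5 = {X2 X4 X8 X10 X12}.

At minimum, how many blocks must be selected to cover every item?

G1, G3, G4, and G5 cover everything between them: the union {X1, X2, X3, X4, X5, X6, X7, X8, X9, X10, X11, X12} is all of U.
Only G3 contains X7, so G3 is forced; the remaining 10 items need at least 3 more blocks (each remaining block adds at most 4) — so at least 4 blocks are needed, and 4 is optimal.

4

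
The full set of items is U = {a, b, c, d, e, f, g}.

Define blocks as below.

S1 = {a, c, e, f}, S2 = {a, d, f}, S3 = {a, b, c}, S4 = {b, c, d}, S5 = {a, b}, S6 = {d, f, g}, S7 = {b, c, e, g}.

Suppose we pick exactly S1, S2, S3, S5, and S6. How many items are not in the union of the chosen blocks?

0

Union of S1, S2, S3, S5, S6 = {a, b, c, d, e, f, g} — that's every item, so 0 are uncovered.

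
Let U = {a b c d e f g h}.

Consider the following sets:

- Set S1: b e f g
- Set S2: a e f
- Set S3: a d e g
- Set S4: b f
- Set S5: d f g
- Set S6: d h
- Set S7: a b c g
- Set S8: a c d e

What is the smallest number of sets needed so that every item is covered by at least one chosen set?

Take {S1, S6, S8}. Their union is {a, b, c, d, e, f, g, h}, which is all 8 items.
Only S6 contains h, so S6 is forced; the remaining 6 items need at least 2 more sets (each remaining set adds at most 4) — so at least 3 sets are needed, and 3 is optimal.

3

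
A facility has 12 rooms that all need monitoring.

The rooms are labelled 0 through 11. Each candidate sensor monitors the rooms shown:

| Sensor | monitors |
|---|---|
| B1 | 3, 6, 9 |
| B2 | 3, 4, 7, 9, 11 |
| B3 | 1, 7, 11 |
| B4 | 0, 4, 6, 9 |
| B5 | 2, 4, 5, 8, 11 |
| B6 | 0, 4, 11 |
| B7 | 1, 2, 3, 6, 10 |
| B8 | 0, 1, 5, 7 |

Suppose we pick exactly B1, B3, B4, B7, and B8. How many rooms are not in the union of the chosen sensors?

Union of B1, B3, B4, B7, B8 = {0, 1, 2, 3, 4, 5, 6, 7, 9, 10, 11}.
Not covered: 8 — 1 room.

1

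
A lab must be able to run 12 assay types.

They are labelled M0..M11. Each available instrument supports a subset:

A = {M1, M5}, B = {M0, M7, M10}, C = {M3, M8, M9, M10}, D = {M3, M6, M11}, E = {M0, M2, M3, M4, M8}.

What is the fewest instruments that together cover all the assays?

Take {A, B, C, D, E}. Their union is {M0, M1, M2, M3, M4, M5, M6, M7, M8, M9, M10, M11}, which is all 12 assays.
Only E contains M2, so E is forced; the remaining 7 assays need at least 4 more instruments (each remaining instrument adds at most 2) — so at least 5 instruments are needed, and 5 is optimal.

5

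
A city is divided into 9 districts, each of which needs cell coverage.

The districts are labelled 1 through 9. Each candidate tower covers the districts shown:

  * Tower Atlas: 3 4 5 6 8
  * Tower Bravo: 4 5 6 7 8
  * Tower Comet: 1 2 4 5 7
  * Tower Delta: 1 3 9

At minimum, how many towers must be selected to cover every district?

3

Atlas and Comet and Delta together: Atlas ∪ Comet ∪ Delta = {1, 2, 3, 4, 5, 6, 7, 8, 9} — every district is covered.
Only Comet contains 2, so Comet is forced; the remaining 4 districts need at least 2 more towers (each remaining tower adds at most 3) — so at least 3 towers are needed, and 3 is optimal.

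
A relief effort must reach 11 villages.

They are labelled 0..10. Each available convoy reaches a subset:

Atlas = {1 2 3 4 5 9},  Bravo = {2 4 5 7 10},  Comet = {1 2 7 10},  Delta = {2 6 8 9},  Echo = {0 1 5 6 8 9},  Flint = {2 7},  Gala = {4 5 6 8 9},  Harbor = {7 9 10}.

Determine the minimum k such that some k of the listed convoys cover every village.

Take {Atlas, Echo, Harbor}. Their union is {0, 1, 2, 3, 4, 5, 6, 7, 8, 9, 10}, which is all 11 villages.
Only Echo contains 0, so Echo is forced; the remaining 5 villages need at least 2 more convoys (each remaining convoy adds at most 4) — so at least 3 convoys are needed, and 3 is optimal.

3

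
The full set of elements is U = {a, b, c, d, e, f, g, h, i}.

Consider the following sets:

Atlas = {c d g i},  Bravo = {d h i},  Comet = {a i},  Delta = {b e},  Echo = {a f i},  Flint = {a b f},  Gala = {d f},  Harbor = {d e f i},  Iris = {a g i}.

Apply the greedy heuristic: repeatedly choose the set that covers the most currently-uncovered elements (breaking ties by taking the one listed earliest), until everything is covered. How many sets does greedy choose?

4

Greedy: pick Atlas (covers 4 new) → pick Flint (covers 3 new) → pick Bravo (covers 1 new) → pick Delta (covers 1 new). Total picks: 4.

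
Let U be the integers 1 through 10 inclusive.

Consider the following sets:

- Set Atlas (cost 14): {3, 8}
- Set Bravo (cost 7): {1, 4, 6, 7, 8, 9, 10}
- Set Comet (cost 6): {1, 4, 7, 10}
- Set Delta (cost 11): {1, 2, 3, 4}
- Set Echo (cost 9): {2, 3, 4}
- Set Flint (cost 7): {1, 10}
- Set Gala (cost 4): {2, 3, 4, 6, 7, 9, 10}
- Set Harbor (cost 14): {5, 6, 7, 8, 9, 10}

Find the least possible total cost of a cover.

Comet, Gala, Harbor together cover every point (Comet ∪ Gala ∪ Harbor = {1, 2, 3, 4, 5, 6, 7, 8, 9, 10}); total cost 6 + 4 + 14 = 24.
The greedy pick Gala, Bravo, Harbor costs 25; no covering selection beats 24.

24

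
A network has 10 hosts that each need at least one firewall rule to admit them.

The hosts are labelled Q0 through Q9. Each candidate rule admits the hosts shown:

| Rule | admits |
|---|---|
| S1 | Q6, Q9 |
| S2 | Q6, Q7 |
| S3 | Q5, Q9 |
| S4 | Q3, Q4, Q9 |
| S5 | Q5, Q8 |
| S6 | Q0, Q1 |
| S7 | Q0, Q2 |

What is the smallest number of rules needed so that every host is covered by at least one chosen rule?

Take {S2, S4, S5, S6, S7}. Their union is {Q0, Q1, Q2, Q3, Q4, Q5, Q6, Q7, Q8, Q9}, which is all 10 hosts.
Only S4 contains Q3, so S4 is forced; the remaining 7 hosts need at least 4 more rules (each remaining rule adds at most 2) — so at least 5 rules are needed, and 5 is optimal.

5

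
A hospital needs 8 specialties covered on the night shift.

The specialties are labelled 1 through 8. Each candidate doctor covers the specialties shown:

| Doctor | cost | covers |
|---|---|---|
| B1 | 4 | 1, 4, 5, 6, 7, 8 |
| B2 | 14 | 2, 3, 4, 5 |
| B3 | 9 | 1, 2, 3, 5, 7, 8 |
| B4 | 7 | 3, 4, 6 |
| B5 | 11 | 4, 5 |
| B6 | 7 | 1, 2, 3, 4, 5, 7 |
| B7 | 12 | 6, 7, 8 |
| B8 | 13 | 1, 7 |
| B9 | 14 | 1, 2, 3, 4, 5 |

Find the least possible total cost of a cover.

11

B1, B6 together cover every specialty (B1 ∪ B6 = {1, 2, 3, 4, 5, 6, 7, 8}); total cost 4 + 7 = 11.
No covering selection has total cost below 11.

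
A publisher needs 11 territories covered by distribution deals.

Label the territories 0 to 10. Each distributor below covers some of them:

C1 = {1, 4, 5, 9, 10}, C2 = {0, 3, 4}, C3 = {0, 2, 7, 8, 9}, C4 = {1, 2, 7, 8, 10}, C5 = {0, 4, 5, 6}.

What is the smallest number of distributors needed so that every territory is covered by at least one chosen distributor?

C2 and C3 and C4 and C5 together: C2 ∪ C3 ∪ C4 ∪ C5 = {0, 1, 2, 3, 4, 5, 6, 7, 8, 9, 10} — every territory is covered.
No 3 of the 5 distributors cover everything (all 10 combinations miss at least one territory), so 4 is optimal.

4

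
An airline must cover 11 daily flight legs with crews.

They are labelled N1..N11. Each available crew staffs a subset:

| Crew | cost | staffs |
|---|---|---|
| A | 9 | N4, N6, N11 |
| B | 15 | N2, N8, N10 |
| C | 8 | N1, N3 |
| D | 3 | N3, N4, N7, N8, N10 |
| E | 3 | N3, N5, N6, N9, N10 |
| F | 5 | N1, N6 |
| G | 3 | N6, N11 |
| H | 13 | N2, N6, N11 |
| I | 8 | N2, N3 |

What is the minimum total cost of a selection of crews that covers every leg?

22

D, E, F, G, I together cover every leg (D ∪ E ∪ F ∪ G ∪ I = {N1, N2, N3, N4, N5, N6, N7, N8, N9, N10, N11}); total cost 3 + 3 + 5 + 3 + 8 = 22.
No covering selection has total cost below 22.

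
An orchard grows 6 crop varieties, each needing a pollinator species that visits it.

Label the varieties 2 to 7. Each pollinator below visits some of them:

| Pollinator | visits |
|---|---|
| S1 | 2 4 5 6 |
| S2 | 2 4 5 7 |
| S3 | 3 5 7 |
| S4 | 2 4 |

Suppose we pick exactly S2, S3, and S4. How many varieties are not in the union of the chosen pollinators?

Union of S2, S3, S4 = {2, 3, 4, 5, 7}.
Not covered: 6 — 1 variety.

1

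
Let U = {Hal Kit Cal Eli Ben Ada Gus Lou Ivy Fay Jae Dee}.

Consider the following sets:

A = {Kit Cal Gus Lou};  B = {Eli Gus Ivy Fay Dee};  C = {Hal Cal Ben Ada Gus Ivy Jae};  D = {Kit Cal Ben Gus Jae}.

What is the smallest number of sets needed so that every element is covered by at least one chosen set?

Take {A, B, C}. Their union is {Hal, Kit, Cal, Eli, Ben, Ada, Gus, Lou, Ivy, Fay, Jae, Dee}, which is all 12 elements.
Only C contains Hal, so C is forced; the remaining 5 elements need at least 2 more sets (each remaining set adds at most 3) — so at least 3 sets are needed, and 3 is optimal.

3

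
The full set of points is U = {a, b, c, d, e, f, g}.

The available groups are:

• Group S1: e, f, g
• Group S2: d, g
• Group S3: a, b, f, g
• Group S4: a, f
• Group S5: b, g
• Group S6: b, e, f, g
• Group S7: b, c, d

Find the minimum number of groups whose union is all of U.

Take {S3, S6, S7}. Their union is {a, b, c, d, e, f, g}, which is all 7 points.
Only S7 contains c, so S7 is forced; the remaining 4 points need at least 2 more groups (each remaining group adds at most 3) — so at least 3 groups are needed, and 3 is optimal.

3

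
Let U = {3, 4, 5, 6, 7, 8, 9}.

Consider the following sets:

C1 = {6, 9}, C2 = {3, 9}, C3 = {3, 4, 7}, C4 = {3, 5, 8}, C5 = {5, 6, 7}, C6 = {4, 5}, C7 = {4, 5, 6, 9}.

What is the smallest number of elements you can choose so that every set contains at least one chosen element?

The 3 elements {3, 5, 6} hit every set.
No choice of 2 elements meets every set, so 3 is the minimum.

3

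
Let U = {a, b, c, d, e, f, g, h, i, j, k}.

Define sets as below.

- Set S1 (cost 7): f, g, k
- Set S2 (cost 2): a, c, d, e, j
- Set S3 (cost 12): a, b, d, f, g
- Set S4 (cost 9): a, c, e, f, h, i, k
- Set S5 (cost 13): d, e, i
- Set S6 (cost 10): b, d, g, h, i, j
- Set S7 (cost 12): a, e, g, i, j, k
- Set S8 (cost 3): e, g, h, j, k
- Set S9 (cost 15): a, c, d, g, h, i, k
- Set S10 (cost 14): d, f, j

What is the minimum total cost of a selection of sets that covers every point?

S1, S2, S6 together cover every point (S1 ∪ S2 ∪ S6 = {a, b, c, d, e, f, g, h, i, j, k}); total cost 7 + 2 + 10 = 19.
The greedy pick S2, S8, S4, S6 costs 24; no covering selection beats 19.

19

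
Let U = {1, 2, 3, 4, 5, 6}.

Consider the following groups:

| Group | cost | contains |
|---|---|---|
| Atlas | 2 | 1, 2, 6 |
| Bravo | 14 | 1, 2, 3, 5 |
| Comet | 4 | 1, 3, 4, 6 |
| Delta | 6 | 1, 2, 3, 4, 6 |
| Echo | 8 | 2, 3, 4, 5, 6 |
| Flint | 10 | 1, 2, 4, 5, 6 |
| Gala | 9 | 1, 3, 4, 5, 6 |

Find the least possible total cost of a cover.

10

Atlas, Echo together cover every item (Atlas ∪ Echo = {1, 2, 3, 4, 5, 6}); total cost 2 + 8 = 10.
The greedy pick Atlas, Comet, Echo costs 14; no covering selection beats 10.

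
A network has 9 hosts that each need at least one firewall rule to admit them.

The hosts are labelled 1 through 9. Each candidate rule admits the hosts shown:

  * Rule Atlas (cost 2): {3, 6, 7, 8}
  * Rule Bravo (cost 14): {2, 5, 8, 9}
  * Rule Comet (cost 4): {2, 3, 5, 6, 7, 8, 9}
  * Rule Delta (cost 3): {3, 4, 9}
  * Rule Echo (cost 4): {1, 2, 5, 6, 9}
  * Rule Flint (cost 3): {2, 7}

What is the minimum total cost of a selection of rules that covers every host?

Atlas, Delta, Echo together cover every host (Atlas ∪ Delta ∪ Echo = {1, 2, 3, 4, 5, 6, 7, 8, 9}); total cost 2 + 3 + 4 = 9.
No covering selection has total cost below 9.

9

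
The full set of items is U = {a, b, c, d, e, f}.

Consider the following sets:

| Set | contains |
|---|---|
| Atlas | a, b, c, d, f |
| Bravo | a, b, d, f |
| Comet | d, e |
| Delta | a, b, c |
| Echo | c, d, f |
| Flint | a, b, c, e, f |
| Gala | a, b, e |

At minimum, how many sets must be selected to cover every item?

Take {Atlas, Gala}. Their union is {a, b, c, d, e, f}, which is all 6 items.
No single set has all 6 items (the largest, Atlas, has 5), so 2 is optimal.

2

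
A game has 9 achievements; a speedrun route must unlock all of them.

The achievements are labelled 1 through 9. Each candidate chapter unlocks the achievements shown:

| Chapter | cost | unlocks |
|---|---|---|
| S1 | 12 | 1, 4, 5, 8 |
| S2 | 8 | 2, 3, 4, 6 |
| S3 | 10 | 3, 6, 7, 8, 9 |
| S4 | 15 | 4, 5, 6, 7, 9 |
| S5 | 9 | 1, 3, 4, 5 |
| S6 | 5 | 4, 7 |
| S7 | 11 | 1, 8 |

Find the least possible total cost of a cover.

27

S2, S3, S5 together cover every achievement (S2 ∪ S3 ∪ S5 = {1, 2, 3, 4, 5, 6, 7, 8, 9}); total cost 8 + 10 + 9 = 27.
No covering selection has total cost below 27.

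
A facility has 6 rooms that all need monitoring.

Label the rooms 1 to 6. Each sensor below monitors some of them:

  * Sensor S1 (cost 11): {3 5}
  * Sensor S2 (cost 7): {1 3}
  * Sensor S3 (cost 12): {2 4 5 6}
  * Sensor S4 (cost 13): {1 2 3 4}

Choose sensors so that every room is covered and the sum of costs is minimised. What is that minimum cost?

19

S2, S3 together cover every room (S2 ∪ S3 = {1, 2, 3, 4, 5, 6}); total cost 7 + 12 = 19.
No covering selection has total cost below 19.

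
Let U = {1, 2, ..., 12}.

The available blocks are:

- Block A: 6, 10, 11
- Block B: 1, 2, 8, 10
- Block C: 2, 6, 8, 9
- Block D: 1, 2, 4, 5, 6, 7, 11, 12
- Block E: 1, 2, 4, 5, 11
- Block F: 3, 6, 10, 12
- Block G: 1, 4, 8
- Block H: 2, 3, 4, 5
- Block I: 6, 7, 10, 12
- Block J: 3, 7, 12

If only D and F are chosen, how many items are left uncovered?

Union of D, F = {1, 2, 3, 4, 5, 6, 7, 10, 11, 12}.
Not covered: 8, 9 — 2 items.

2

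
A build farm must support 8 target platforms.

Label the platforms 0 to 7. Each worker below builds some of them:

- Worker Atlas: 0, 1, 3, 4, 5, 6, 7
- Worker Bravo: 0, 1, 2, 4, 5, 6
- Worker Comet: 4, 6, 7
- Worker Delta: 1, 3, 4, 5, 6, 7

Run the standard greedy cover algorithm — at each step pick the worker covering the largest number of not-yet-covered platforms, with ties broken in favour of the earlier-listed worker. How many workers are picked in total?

2

Greedy: pick Atlas (covers 7 new) → pick Bravo (covers 1 new). Total picks: 2.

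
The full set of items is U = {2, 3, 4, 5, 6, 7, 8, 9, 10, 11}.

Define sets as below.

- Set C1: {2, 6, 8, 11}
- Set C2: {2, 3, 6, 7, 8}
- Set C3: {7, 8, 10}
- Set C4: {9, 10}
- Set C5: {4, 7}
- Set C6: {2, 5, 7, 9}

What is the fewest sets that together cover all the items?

5

C1 and C2 and C3 and C5 and C6 together: C1 ∪ C2 ∪ C3 ∪ C5 ∪ C6 = {2, 3, 4, 5, 6, 7, 8, 9, 10, 11} — every item is covered.
No 4 of the 6 sets cover everything (all 15 combinations miss at least one item), so 5 is optimal.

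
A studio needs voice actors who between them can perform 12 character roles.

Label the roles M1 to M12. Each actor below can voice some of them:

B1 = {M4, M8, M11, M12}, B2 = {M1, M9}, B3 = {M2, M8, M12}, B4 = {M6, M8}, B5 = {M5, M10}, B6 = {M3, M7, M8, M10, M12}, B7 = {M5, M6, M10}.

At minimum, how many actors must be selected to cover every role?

Take {B1, B2, B3, B6, B7}. Their union is {M1, M2, M3, M4, M5, M6, M7, M8, M9, M10, M11, M12}, which is all 12 roles.
Only B6 contains M3, so B6 is forced; the remaining 7 roles need at least 4 more actors (each remaining actor adds at most 2) — so at least 5 actors are needed, and 5 is optimal.

5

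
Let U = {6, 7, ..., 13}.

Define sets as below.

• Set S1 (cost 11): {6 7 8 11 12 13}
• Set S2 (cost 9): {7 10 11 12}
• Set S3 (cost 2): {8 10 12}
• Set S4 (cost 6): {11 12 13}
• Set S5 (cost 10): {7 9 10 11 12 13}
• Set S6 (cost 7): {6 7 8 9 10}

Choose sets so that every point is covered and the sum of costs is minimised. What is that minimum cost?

S4, S6 together cover every point (S4 ∪ S6 = {6, 7, 8, 9, 10, 11, 12, 13}); total cost 6 + 7 = 13.
The greedy pick S3, S6, S4 costs 15; no covering selection beats 13.

13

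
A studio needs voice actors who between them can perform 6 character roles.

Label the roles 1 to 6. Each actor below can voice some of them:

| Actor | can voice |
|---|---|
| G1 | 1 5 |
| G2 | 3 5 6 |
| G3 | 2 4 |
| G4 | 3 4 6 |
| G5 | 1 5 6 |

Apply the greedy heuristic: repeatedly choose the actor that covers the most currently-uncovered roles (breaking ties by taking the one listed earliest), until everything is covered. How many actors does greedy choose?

Greedy: pick G2 (covers 3 new) → pick G3 (covers 2 new) → pick G1 (covers 1 new). Total picks: 3.

3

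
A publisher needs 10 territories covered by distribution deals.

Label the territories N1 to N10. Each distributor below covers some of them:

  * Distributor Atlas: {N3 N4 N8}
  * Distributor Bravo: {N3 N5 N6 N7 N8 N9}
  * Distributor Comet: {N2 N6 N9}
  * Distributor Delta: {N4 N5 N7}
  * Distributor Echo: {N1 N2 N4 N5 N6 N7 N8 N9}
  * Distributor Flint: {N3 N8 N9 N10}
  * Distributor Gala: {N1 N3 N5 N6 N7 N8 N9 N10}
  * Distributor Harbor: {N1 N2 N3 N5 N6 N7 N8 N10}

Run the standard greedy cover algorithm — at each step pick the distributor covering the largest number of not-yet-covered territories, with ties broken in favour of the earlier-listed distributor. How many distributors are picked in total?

2

Greedy: pick Echo (covers 8 new) → pick Flint (covers 2 new). Total picks: 2.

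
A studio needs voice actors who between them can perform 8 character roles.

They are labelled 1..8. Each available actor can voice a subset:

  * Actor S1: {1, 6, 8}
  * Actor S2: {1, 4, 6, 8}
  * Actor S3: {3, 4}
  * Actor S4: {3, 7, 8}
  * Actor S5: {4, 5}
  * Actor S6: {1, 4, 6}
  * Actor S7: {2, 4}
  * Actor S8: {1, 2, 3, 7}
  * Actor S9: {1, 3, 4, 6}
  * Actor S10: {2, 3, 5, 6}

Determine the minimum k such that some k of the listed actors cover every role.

Take {S4, S9, S10}. Their union is {1, 2, 3, 4, 5, 6, 7, 8}, which is all 8 roles.
No 2 of the 10 actors cover everything (all 45 combinations miss at least one role), so 3 is optimal.

3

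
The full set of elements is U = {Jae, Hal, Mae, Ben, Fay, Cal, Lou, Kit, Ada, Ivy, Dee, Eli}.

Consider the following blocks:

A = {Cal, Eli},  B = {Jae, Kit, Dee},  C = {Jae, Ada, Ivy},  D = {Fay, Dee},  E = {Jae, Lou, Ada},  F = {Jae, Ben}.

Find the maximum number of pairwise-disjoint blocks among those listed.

3

A, D, F are pairwise disjoint (A={Cal,Eli}; D={Fay,Dee}; F={Jae,Ben}).
Every remaining block overlaps one of these, and no 4 of the listed blocks are pairwise disjoint, so 3 is the maximum.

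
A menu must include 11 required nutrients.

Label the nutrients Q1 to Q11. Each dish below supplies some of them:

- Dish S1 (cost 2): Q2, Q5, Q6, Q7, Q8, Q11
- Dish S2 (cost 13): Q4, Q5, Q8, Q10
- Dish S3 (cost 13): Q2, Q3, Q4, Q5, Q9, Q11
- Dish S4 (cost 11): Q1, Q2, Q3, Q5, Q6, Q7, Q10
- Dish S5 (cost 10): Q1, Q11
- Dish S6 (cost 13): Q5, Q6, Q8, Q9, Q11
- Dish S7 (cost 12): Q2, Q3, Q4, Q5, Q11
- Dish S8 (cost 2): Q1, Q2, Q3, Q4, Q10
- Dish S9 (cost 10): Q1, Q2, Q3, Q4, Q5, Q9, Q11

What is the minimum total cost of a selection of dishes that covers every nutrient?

14

S1, S8, S9 together cover every nutrient (S1 ∪ S8 ∪ S9 = {Q1, Q2, Q3, Q4, Q5, Q6, Q7, Q8, Q9, Q10, Q11}); total cost 2 + 2 + 10 = 14.
No covering selection has total cost below 14.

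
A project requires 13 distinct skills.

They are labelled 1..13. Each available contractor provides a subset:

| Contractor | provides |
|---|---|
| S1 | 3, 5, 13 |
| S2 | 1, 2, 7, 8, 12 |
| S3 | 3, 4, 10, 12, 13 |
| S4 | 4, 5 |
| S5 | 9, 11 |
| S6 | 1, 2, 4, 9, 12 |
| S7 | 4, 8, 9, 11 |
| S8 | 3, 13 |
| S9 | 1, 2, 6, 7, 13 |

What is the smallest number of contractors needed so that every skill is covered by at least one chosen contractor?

4

S3 and S4 and S7 and S9 together: S3 ∪ S4 ∪ S7 ∪ S9 = {1, 2, 3, 4, 5, 6, 7, 8, 9, 10, 11, 12, 13} — every skill is covered.
No 3 of the 9 contractors cover everything (all 84 combinations miss at least one skill), so 4 is optimal.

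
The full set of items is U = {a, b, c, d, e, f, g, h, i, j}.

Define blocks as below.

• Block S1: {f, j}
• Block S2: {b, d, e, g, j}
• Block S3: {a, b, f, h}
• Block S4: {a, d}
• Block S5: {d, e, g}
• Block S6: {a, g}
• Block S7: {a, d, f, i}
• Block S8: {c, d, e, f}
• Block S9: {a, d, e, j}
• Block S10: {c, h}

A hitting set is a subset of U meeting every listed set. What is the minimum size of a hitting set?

4

T = {a, f, g, h} meets every block (each contains at least one member of T), and |T| = 4.
No choice of 3 items meets every block, so 4 is the minimum.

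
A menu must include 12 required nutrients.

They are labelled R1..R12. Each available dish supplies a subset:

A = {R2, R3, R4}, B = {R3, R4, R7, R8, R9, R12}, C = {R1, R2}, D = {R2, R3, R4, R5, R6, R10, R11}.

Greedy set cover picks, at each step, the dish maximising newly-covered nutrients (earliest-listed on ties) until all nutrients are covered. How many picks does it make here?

3

Greedy: pick D (covers 7 new) → pick B (covers 4 new) → pick C (covers 1 new). Total picks: 3.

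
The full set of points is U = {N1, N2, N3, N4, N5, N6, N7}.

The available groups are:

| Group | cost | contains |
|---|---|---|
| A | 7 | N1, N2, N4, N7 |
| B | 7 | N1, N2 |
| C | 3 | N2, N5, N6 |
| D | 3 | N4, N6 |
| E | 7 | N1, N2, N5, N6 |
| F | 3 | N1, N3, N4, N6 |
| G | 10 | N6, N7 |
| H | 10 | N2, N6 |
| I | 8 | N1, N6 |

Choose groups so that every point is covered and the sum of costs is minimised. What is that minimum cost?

A, C, F together cover every point (A ∪ C ∪ F = {N1, N2, N3, N4, N5, N6, N7}); total cost 7 + 3 + 3 = 13.
No covering selection has total cost below 13.

13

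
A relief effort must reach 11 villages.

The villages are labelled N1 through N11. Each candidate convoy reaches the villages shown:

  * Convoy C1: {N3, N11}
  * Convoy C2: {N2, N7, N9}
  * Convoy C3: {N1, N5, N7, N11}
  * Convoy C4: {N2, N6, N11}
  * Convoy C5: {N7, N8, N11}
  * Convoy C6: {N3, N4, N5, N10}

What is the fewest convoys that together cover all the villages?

C2 and C3 and C4 and C5 and C6 together: C2 ∪ C3 ∪ C4 ∪ C5 ∪ C6 = {N1, N2, N3, N4, N5, N6, N7, N8, N9, N10, N11} — every village is covered.
No 4 of the 6 convoys cover everything (all 15 combinations miss at least one village), so 5 is optimal.

5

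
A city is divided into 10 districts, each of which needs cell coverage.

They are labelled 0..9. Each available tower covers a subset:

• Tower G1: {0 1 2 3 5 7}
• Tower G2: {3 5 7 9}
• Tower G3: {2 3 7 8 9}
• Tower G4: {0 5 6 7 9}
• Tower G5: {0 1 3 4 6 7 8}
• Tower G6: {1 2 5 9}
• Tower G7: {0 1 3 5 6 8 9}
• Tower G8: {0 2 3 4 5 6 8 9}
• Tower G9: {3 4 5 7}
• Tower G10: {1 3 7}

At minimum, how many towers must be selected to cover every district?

Take {G5, G6}. Their union is {0, 1, 2, 3, 4, 5, 6, 7, 8, 9}, which is all 10 districts.
No single tower has all 10 districts (the largest, G8, has 8), so 2 is optimal.

2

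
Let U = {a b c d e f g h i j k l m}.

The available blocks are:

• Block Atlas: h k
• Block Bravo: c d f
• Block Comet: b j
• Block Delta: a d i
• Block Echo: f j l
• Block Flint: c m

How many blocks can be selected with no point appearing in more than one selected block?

4

Atlas, Delta, Echo, Flint are pairwise disjoint (Atlas={h,k}; Delta={a,d,i}; Echo={f,j,l}; Flint={c,m}).
Every remaining block overlaps one of these, and no 5 of the listed blocks are pairwise disjoint, so 4 is the maximum.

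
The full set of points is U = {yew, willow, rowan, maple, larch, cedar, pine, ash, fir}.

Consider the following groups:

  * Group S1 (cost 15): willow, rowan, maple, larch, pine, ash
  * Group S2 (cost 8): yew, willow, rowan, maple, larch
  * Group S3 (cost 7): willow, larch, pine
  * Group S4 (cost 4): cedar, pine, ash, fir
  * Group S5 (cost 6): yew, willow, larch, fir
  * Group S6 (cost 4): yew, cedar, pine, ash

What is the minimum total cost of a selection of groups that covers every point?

S2, S4 together cover every point (S2 ∪ S4 = {yew, willow, rowan, maple, larch, cedar, pine, ash, fir}); total cost 8 + 4 = 12.
No covering selection has total cost below 12.

12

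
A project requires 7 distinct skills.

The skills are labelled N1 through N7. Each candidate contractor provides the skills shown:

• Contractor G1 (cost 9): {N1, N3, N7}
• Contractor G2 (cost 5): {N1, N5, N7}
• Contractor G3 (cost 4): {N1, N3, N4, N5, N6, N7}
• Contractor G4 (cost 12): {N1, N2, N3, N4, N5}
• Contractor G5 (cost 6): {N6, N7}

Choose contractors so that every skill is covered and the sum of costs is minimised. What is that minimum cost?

16

G3, G4 together cover every skill (G3 ∪ G4 = {N1, N2, N3, N4, N5, N6, N7}); total cost 4 + 12 = 16.
No covering selection has total cost below 16.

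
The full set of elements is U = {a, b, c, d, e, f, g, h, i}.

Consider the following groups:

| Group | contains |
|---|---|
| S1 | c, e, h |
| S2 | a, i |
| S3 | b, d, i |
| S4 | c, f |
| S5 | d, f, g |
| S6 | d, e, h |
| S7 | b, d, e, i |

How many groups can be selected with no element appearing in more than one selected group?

3

S1, S2, S5 are pairwise disjoint (S1={c,e,h}; S2={a,i}; S5={d,f,g}).
Every remaining group overlaps one of these, and no 4 of the listed groups are pairwise disjoint, so 3 is the maximum.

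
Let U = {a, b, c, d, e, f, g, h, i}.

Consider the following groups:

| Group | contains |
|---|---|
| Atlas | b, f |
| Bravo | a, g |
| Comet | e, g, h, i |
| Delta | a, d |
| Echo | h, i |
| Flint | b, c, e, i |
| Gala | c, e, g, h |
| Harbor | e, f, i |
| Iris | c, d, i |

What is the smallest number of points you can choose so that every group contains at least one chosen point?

Take T = {d, f, g, i}. Each listed group contains at least one of these, so T is a hitting set of size 4.
No choice of 3 points meets every group, so 4 is the minimum.

4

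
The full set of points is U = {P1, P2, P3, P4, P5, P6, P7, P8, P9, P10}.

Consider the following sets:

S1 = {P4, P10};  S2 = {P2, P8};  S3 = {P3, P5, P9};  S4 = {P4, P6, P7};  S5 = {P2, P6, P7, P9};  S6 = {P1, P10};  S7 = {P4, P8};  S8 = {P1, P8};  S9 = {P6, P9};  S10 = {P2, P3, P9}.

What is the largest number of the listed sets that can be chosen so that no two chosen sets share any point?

4

S2, S3, S4, S6 are pairwise disjoint (S2={P2,P8}; S3={P3,P5,P9}; S4={P4,P6,P7}; S6={P1,P10}).
Every remaining set overlaps one of these, and no 5 of the listed sets are pairwise disjoint, so 4 is the maximum.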